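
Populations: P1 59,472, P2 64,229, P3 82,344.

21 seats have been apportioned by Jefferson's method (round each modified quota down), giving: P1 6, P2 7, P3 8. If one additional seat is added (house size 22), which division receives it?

Priority for the next seat is population ÷ (current seats + 1).
Priorities: P1 8496.000, P2 8028.625, P3 9149.333.
Highest priority: P3.

P3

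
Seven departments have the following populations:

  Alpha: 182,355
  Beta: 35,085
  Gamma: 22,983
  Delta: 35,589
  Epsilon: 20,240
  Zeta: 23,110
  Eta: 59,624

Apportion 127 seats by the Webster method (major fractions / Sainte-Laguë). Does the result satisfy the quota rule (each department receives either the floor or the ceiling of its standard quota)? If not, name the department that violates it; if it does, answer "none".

Standard quotas: Alpha 61.108, Beta 11.757, Gamma 7.702, Delta 11.926, Epsilon 6.783, Zeta 7.744, Eta 19.980.
Webster allocation: Alpha 60, Beta 12, Gamma 8, Delta 12, Epsilon 7, Zeta 8, Eta 20.
Alpha has quota 61.108 (lower 61, upper 62) but receives 60 — outside the quota interval.

Alpha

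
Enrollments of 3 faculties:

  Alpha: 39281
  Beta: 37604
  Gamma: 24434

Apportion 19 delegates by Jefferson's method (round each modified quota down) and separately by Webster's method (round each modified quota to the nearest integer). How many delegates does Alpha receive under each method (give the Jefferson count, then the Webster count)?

8 and 7

Jefferson: Alpha 8, Beta 7, Gamma 4.
Webster: Alpha 7, Beta 7, Gamma 5.
Alpha gets 8 under Jefferson and 7 under Webster.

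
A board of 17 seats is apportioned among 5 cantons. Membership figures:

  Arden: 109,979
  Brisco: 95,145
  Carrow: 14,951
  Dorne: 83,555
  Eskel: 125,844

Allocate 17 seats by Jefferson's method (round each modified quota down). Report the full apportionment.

Arden 5, Brisco 4, Carrow 0, Dorne 3, Eskel 5

Standard divisor 429474/17 ≈ 25263.176; standard quotas: Arden 4.353, Brisco 3.766, Carrow 0.592, Dorne 3.307, Eskel 4.981.
Rounding down gives 4, 3, 0, 3, 4 = 14 seats, so the divisor must be adjusted.
With modified divisor 21500: modified quotas Arden 5.115, Brisco 4.425, Carrow 0.695, Dorne 3.886, Eskel 5.853.
Rounding down: Arden 5, Brisco 4, Carrow 0, Dorne 3, Eskel 5 (total 17).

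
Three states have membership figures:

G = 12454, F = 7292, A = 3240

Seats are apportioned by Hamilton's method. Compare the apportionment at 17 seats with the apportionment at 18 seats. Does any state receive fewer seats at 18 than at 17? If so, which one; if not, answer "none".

At 17 seats: G 9, F 5, A 3.
At 18 seats: G 10, F 6, A 2.
A drops from 3 to 2.

A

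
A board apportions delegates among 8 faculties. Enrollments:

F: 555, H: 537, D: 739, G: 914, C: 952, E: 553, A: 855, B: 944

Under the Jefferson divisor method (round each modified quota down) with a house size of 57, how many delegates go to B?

Standard divisor 6049/57 ≈ 106.123; standard quotas: F 5.230, H 5.060, D 6.964, G 8.613, C 8.971, E 5.211, A 8.057, B 8.895.
Rounding down gives 5, 5, 6, 8, 8, 5, 8, 8 = 53 seats, so the divisor must be adjusted.
With modified divisor 100: modified quotas F 5.550, H 5.370, D 7.390, G 9.140, C 9.520, E 5.530, A 8.550, B 9.440.
Rounding down: F 5, H 5, D 7, G 9, C 9, E 5, A 8, B 9 (total 57).
B receives 9.

9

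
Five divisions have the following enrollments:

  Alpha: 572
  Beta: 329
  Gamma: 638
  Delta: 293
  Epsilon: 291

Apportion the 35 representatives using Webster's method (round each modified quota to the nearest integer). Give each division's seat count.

Standard divisor 2123/35 ≈ 60.657; standard quotas: Alpha 9.430, Beta 5.424, Gamma 10.518, Delta 4.830, Epsilon 4.797.
Rounding to the nearest integer gives Alpha 9, Beta 5, Gamma 11, Delta 5, Epsilon 5 — total 35, matching the house size, so no adjustment is needed.

Alpha 9; Beta 5; Gamma 11; Delta 5; Epsilon 5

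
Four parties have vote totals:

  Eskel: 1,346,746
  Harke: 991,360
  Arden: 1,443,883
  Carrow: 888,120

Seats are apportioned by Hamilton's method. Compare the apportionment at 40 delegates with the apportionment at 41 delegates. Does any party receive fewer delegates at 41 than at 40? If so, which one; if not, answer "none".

none

At 40 seats: Eskel 12, Harke 8, Arden 12, Carrow 8.
At 41 seats: Eskel 12, Harke 9, Arden 12, Carrow 8.
No party's allocation decreased.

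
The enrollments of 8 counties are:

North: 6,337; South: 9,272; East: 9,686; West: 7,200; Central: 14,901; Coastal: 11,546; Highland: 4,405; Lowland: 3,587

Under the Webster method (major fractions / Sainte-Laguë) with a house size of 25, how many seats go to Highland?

2

Standard divisor 66934/25 ≈ 2677.36; standard quotas: North 2.367, South 3.463, East 3.618, West 2.689, Central 5.566, Coastal 4.312, Highland 1.645, Lowland 1.340.
Rounding to the nearest integer gives North 2, South 3, East 4, West 3, Central 6, Coastal 4, Highland 2, Lowland 1 — total 25, matching the house size, so no adjustment is needed.
Highland receives 2.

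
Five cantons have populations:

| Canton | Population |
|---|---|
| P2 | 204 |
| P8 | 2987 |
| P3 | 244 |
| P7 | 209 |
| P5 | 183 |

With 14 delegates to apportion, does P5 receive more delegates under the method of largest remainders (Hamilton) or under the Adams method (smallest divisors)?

Adams

Hamilton: P2 1, P8 11, P3 1, P7 1, P5 0.
Adams: P2 1, P8 10, P3 1, P7 1, P5 1.
P5 gets 0 under Hamilton and 1 under Adams.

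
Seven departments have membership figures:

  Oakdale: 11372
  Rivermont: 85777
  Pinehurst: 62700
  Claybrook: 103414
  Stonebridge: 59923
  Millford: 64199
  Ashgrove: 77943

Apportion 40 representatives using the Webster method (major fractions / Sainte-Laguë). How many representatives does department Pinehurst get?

Standard divisor 465328/40 ≈ 11633.2; standard quotas: Oakdale 0.978, Rivermont 7.373, Pinehurst 5.390, Claybrook 8.890, Stonebridge 5.151, Millford 5.519, Ashgrove 6.700.
Rounding to the nearest integer gives Oakdale 1, Rivermont 7, Pinehurst 5, Claybrook 9, Stonebridge 5, Millford 6, Ashgrove 7 — total 40, matching the house size, so no adjustment is needed.
Pinehurst receives 5.

5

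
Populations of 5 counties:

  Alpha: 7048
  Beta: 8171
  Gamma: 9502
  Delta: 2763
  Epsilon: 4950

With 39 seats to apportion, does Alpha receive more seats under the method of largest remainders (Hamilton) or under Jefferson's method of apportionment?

Hamilton

Hamilton: Alpha 9, Beta 10, Gamma 11, Delta 3, Epsilon 6.
Jefferson: Alpha 8, Beta 10, Gamma 12, Delta 3, Epsilon 6.
Alpha gets 9 under Hamilton and 8 under Jefferson.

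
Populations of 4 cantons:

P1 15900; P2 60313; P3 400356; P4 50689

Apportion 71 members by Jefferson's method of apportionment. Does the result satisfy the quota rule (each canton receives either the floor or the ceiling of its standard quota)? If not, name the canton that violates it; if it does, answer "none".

Standard quotas: P1 2.141, P2 8.122, P3 53.912, P4 6.826.
Jefferson allocation: P1 2, P2 8, P3 55, P4 6.
P3 has quota 53.912 (lower 53, upper 54) but receives 55 — outside the quota interval.

P3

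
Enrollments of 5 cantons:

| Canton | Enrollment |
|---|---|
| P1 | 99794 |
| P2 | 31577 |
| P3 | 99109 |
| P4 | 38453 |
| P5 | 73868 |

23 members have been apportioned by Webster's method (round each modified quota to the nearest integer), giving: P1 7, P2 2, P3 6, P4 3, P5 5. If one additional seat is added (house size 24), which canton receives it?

Priority for the next seat is population ÷ (current seats + 0.5).
Priorities: P1 13305.867, P2 12630.800, P3 15247.538, P4 10986.571, P5 13430.545.
Highest priority: P3.

P3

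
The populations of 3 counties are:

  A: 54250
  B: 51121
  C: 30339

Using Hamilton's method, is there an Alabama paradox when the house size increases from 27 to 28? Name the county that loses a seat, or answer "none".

At 27 seats: A 11, B 10, C 6.
At 28 seats: A 11, B 11, C 6.
No county's allocation decreased.

none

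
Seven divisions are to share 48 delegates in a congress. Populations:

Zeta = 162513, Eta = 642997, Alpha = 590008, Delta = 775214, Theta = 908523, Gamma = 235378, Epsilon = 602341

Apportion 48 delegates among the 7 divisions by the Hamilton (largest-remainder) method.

The standard divisor is 3916974/48 ≈ 81603.625.
Standard quotas: Zeta 1.9915, Eta 7.8795, Alpha 7.2302, Delta 9.4997, Theta 11.1334, Gamma 2.8844, Epsilon 7.3813.
Lower quotas: Zeta 1, Eta 7, Alpha 7, Delta 9, Theta 11, Gamma 2, Epsilon 7 (sum 44, leaving 4 seats).
Remainders in descending order: Zeta 0.9915, Gamma 0.8844, Eta 0.8795, Delta 0.4997, Epsilon 0.3813, Alpha 0.2302, Theta 0.1334.
Largest remainders: Zeta, Gamma, Eta, Delta receive the extra seats.

Zeta=2; Eta=8; Alpha=7; Delta=10; Theta=11; Gamma=3; Epsilon=7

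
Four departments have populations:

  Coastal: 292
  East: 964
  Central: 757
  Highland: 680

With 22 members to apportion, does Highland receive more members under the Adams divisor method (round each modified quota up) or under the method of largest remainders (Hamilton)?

Adams: Coastal 3, East 8, Central 6, Highland 5.
Hamilton: Coastal 2, East 8, Central 6, Highland 6.
Highland gets 5 under Adams and 6 under Hamilton.

Hamilton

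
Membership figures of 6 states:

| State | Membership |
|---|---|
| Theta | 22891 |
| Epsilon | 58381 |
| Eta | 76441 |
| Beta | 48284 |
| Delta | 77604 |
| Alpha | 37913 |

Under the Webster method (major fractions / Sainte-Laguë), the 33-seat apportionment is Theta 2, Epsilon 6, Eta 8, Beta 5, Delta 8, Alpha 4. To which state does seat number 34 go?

Theta

Priority for the next seat is population ÷ (current seats + 0.5).
Priorities: Theta 9156.400, Epsilon 8981.692, Eta 8993.059, Beta 8778.909, Delta 9129.882, Alpha 8425.111.
Highest priority: Theta.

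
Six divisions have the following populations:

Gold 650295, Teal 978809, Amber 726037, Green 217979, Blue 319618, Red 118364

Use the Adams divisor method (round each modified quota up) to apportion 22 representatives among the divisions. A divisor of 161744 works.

With modified divisor 161744: modified quotas Gold 4.021, Teal 6.052, Amber 4.489, Green 1.348, Blue 1.976, Red 0.732.
Rounding up: Gold 5, Teal 7, Amber 5, Green 2, Blue 2, Red 1 (total 22).

Gold=5; Teal=7; Amber=5; Green=2; Blue=2; Red=1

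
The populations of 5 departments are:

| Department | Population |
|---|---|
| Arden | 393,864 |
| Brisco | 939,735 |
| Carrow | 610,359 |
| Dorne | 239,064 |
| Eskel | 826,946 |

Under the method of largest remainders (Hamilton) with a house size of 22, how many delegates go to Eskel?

Standard divisor: 3009968 ÷ 22 ≈ 136816.727.
Standard quotas: Arden 2.8788, Brisco 6.8686, Carrow 4.4611, Dorne 1.7473, Eskel 6.0442.
Lower quotas: Arden 2, Brisco 6, Carrow 4, Dorne 1, Eskel 6 (sum 19, leaving 3 seats).
Remainders in descending order: Arden 0.8788, Brisco 0.8686, Dorne 0.7473, Carrow 0.4611, Eskel 0.0442.
The surplus seats go to Arden, Brisco, Dorne.
Eskel receives 6.

6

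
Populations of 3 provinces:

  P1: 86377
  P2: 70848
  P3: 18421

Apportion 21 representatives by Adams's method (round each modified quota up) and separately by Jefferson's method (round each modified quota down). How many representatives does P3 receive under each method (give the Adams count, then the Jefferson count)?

3 and 2

Adams: P1 10, P2 8, P3 3.
Jefferson: P1 10, P2 9, P3 2.
P3 gets 3 under Adams and 2 under Jefferson.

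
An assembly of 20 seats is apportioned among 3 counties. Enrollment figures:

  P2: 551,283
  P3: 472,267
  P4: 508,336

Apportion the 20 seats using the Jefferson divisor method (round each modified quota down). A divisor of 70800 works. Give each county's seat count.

With modified divisor 70800: modified quotas P2 7.786, P3 6.670, P4 7.180.
Rounding down: P2 7, P3 6, P4 7 (total 20).

P2: 7, P3: 6, P4: 7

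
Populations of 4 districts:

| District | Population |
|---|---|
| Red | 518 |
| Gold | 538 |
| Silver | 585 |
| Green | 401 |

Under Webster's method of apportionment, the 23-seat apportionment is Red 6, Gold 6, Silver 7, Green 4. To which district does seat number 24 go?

Priority for the next seat is population ÷ (current seats + 0.5).
Priorities: Red 79.692, Gold 82.769, Silver 78.000, Green 89.111.
Highest priority: Green.

Green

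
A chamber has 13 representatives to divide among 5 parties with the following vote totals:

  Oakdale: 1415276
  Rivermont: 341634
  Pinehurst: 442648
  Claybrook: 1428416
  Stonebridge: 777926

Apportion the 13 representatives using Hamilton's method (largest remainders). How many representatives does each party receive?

Oakdale 4; Rivermont 1; Pinehurst 2; Claybrook 4; Stonebridge 2

The standard divisor is 4405900/13 ≈ 338915.385.
Standard quotas: Oakdale 4.1759, Rivermont 1.0080, Pinehurst 1.3061, Claybrook 4.2147, Stonebridge 2.2953.
Lower quotas: Oakdale 4, Rivermont 1, Pinehurst 1, Claybrook 4, Stonebridge 2 (sum 12, leaving 1 seat).
Remainders in descending order: Pinehurst 0.3061, Stonebridge 0.2953, Claybrook 0.2147, Oakdale 0.1759, Rivermont 0.0080.
The surplus seat goes to Pinehurst.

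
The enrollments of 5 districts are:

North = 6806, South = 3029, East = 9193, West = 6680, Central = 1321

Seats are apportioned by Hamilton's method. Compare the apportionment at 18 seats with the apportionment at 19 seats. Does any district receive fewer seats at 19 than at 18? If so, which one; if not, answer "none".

none

At 18 seats: North 5, South 2, East 6, West 4, Central 1.
At 19 seats: North 5, South 2, East 6, West 5, Central 1.
No district's allocation decreased.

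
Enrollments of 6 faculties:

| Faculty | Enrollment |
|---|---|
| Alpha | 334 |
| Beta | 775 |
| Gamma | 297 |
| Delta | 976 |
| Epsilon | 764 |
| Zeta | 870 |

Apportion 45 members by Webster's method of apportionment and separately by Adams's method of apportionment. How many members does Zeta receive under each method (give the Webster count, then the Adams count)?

Webster: Alpha 4, Beta 9, Gamma 3, Delta 11, Epsilon 8, Zeta 10.
Adams: Alpha 4, Beta 9, Gamma 4, Delta 11, Epsilon 8, Zeta 9.
Zeta gets 10 under Webster and 9 under Adams.

10 and 9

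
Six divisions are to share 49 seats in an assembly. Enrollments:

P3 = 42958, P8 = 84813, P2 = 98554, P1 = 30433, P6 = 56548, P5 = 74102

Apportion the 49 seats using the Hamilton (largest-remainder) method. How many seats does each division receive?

P3 5, P8 11, P2 13, P1 4, P6 7, P5 9

The standard divisor is 387408/49 ≈ 7906.286.
Standard quotas: P3 5.4334, P8 10.7273, P2 12.4653, P1 3.8492, P6 7.1523, P5 9.3725.
Lower quotas: P3 5, P8 10, P2 12, P1 3, P6 7, P5 9 (sum 46, leaving 3 seats).
Remainders in descending order: P1 0.8492, P8 0.7273, P2 0.4653, P3 0.4334, P5 0.3725, P6 0.1523.
The surplus seats go to P1, P8, P2.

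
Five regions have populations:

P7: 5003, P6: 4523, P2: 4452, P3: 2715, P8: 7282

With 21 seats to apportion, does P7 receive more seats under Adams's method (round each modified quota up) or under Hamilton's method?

Hamilton

Adams: P7 4, P6 4, P2 4, P3 3, P8 6.
Hamilton: P7 5, P6 4, P2 4, P3 2, P8 6.
P7 gets 4 under Adams and 5 under Hamilton.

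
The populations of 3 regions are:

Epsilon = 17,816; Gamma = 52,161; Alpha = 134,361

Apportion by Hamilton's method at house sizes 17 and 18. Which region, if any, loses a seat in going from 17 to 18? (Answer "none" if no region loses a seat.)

Epsilon

At 17 seats: Epsilon 2, Gamma 4, Alpha 11.
At 18 seats: Epsilon 1, Gamma 5, Alpha 12.
Epsilon drops from 2 to 1.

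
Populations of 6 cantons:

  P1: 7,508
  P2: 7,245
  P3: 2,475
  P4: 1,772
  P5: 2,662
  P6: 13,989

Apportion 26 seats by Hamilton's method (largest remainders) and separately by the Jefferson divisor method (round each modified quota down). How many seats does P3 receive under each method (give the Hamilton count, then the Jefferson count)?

2 and 1

Hamilton: P1 6, P2 5, P3 2, P4 1, P5 2, P6 10.
Jefferson: P1 6, P2 5, P3 1, P4 1, P5 2, P6 11.
P3 gets 2 under Hamilton and 1 under Jefferson.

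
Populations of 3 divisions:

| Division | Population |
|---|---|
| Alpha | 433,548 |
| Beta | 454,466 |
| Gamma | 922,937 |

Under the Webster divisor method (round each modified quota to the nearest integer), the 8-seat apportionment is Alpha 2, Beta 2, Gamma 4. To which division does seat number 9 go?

Gamma

Priority for the next seat is population ÷ (current seats + 0.5).
Priorities: Alpha 173419.200, Beta 181786.400, Gamma 205097.111.
Highest priority: Gamma.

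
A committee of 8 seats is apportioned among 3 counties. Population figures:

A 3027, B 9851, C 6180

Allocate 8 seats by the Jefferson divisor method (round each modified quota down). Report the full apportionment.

A=1, B=4, C=3

Standard divisor 19058/8 ≈ 2382.25; standard quotas: A 1.271, B 4.135, C 2.594.
Rounding down gives 1, 4, 2 = 7 seats, so the divisor must be adjusted.
With modified divisor 2000: modified quotas A 1.514, B 4.926, C 3.090.
Rounding down: A 1, B 4, C 3 (total 8).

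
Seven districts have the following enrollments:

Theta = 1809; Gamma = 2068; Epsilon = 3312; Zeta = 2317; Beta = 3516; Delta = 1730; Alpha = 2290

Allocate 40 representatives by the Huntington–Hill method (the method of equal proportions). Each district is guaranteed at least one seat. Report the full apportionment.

With divisor 421: modified quotas Theta 4.297, Gamma 4.912, Epsilon 7.867, Zeta 5.504, Beta 8.352, Delta 4.109, Alpha 5.439.
Geometric-mean thresholds: Theta √(4·5)=4.472, Gamma √(4·5)=4.472, Epsilon √(7·8)=7.483, Zeta √(5·6)=5.477, Beta √(8·9)=8.485, Delta √(4·5)=4.472, Alpha √(5·6)=5.477.
Each quota rounded against its threshold gives Theta 4, Gamma 5, Epsilon 8, Zeta 6, Beta 8, Delta 4, Alpha 5 (total 40).

Theta 4; Gamma 5; Epsilon 8; Zeta 6; Beta 8; Delta 4; Alpha 5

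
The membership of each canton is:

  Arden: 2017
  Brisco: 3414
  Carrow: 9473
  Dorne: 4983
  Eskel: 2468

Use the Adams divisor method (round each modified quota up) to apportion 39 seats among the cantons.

Standard divisor 22355/39 ≈ 573.205; standard quotas: Arden 3.519, Brisco 5.956, Carrow 16.526, Dorne 8.693, Eskel 4.306.
Rounding up gives 4, 6, 17, 9, 5 = 41 seats, so the divisor must be adjusted.
With modified divisor 621.11: modified quotas Arden 3.247, Brisco 5.497, Carrow 15.252, Dorne 8.023, Eskel 3.974.
Rounding up: Arden 4, Brisco 6, Carrow 16, Dorne 9, Eskel 4 (total 39).

Arden 4, Brisco 6, Carrow 16, Dorne 9, Eskel 4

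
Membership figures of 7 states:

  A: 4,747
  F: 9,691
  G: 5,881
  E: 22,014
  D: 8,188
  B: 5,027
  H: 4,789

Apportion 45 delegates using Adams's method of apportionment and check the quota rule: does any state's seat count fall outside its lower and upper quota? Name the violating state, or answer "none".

Standard quotas: A 3.540, F 7.228, G 4.386, E 16.418, D 6.107, B 3.749, H 3.572.
Adams allocation: A 4, F 7, G 5, E 15, D 6, B 4, H 4.
E has quota 16.418 (lower 16, upper 17) but receives 15 — outside the quota interval.

E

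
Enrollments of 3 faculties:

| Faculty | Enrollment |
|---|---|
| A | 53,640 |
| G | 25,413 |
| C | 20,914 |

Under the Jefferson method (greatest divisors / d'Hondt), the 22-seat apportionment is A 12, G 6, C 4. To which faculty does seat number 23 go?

C

Priority for the next seat is population ÷ (current seats + 1).
Priorities: A 4126.154, G 3630.429, C 4182.800.
Highest priority: C.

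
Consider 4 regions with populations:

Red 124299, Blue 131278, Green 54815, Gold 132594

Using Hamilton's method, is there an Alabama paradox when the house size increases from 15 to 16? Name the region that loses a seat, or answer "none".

none

At 15 seats: Red 4, Blue 4, Green 2, Gold 5.
At 16 seats: Red 4, Blue 5, Green 2, Gold 5.
No region's allocation decreased.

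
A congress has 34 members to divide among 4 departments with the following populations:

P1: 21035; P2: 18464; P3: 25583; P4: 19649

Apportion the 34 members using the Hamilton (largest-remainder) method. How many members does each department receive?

Standard divisor: 84731 ÷ 34 ≈ 2492.088.
Standard quotas: P1 8.4407, P2 7.4090, P3 10.2657, P4 7.8846.
Lower quotas: P1 8, P2 7, P3 10, P4 7 (sum 32, leaving 2 seats).
Remainders in descending order: P4 0.8846, P1 0.4407, P2 0.4090, P3 0.2657.
The surplus seats go to P4, P1.

P1 9, P2 7, P3 10, P4 8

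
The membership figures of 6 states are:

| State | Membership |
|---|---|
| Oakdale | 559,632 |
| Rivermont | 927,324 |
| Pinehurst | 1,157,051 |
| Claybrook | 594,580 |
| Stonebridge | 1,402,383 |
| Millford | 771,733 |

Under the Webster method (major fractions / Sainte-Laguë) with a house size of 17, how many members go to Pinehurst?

Standard divisor 5412703/17 ≈ 318394.294; standard quotas: Oakdale 1.758, Rivermont 2.913, Pinehurst 3.634, Claybrook 1.867, Stonebridge 4.405, Millford 2.424.
Rounding to the nearest integer gives Oakdale 2, Rivermont 3, Pinehurst 4, Claybrook 2, Stonebridge 4, Millford 2 — total 17, matching the house size, so no adjustment is needed.
Pinehurst receives 4.

4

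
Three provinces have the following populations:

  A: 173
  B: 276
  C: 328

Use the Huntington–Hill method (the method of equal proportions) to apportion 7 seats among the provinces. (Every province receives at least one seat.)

A: 2, B: 2, C: 3

With divisor 118: modified quotas A 1.466, B 2.339, C 2.780.
Geometric-mean thresholds: A √(1·2)=1.414, B √(2·3)=2.449, C √(2·3)=2.449.
Each quota rounded against its threshold gives A 2, B 2, C 3 (total 7).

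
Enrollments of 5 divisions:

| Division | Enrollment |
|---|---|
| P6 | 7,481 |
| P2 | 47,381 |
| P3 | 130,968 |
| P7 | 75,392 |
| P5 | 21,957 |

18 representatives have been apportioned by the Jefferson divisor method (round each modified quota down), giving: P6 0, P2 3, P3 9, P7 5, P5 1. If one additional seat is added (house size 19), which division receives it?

Priority for the next seat is population ÷ (current seats + 1).
Priorities: P6 7481.000, P2 11845.250, P3 13096.800, P7 12565.333, P5 10978.500.
Highest priority: P3.

P3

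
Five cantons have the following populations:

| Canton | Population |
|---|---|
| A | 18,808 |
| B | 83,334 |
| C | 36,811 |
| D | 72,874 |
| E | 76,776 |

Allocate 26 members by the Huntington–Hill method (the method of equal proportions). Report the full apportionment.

With divisor 11190: modified quotas A 1.681, B 7.447, C 3.290, D 6.512, E 6.861.
Geometric-mean thresholds: A √(1·2)=1.414, B √(7·8)=7.483, C √(3·4)=3.464, D √(6·7)=6.481, E √(6·7)=6.481.
Each quota rounded against its threshold gives A 2, B 7, C 3, D 7, E 7 (total 26).

A 2; B 7; C 3; D 7; E 7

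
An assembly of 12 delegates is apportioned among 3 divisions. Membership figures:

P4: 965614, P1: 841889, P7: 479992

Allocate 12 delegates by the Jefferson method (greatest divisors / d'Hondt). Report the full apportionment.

P4 5, P1 5, P7 2

Standard divisor 2287495/12 ≈ 190624.583; standard quotas: P4 5.066, P1 4.416, P7 2.518.
Rounding down gives 5, 4, 2 = 11 seats, so the divisor must be adjusted.
With modified divisor 164700: modified quotas P4 5.863, P1 5.112, P7 2.914.
Rounding down: P4 5, P1 5, P7 2 (total 12).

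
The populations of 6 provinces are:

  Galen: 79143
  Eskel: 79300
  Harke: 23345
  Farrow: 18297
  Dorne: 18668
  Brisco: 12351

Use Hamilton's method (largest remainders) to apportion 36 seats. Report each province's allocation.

Galen 12; Eskel 12; Harke 4; Farrow 3; Dorne 3; Brisco 2

Total 231104; standard divisor 231104/36 ≈ 6419.556.
Standard quotas: Galen 12.3284, Eskel 12.3529, Harke 3.6365, Farrow 2.8502, Dorne 2.9080, Brisco 1.9240.
Lower quotas: Galen 12, Eskel 12, Harke 3, Farrow 2, Dorne 2, Brisco 1 (sum 32, leaving 4 seats).
Remainders in descending order: Brisco 0.9240, Dorne 0.9080, Farrow 0.8502, Harke 0.6365, Eskel 0.3529, Galen 0.3284.
The surplus seats go to Brisco, Dorne, Farrow, Harke.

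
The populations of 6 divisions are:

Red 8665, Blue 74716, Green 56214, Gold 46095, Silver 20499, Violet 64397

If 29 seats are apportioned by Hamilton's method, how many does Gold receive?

5

The standard divisor is 270586/29 ≈ 9330.552.
Standard quotas: Red 0.9287, Blue 8.0077, Green 6.0247, Gold 4.9402, Silver 2.1970, Violet 6.9017.
Lower quotas: Red 0, Blue 8, Green 6, Gold 4, Silver 2, Violet 6 (sum 26, leaving 3 seats).
Remainders in descending order: Gold 0.9402, Red 0.9287, Violet 0.9017, Silver 0.1970, Green 0.0247, Blue 0.0077.
The surplus seats go to Gold, Red, Violet.
Gold receives 5.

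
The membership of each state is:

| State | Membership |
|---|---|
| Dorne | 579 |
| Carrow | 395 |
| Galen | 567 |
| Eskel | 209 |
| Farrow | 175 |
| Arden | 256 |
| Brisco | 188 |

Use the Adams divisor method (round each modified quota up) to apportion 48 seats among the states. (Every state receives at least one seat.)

Dorne: 12, Carrow: 8, Galen: 11, Eskel: 4, Farrow: 4, Arden: 5, Brisco: 4

Standard divisor 2369/48 ≈ 49.354; standard quotas: Dorne 11.732, Carrow 8.003, Galen 11.488, Eskel 4.235, Farrow 3.546, Arden 5.187, Brisco 3.809.
Rounding up gives 12, 9, 12, 5, 4, 6, 4 = 52 seats, so the divisor must be adjusted.
With modified divisor 52.52: modified quotas Dorne 11.024, Carrow 7.521, Galen 10.796, Eskel 3.979, Farrow 3.332, Arden 4.874, Brisco 3.580.
Rounding up: Dorne 12, Carrow 8, Galen 11, Eskel 4, Farrow 4, Arden 5, Brisco 4 (total 48).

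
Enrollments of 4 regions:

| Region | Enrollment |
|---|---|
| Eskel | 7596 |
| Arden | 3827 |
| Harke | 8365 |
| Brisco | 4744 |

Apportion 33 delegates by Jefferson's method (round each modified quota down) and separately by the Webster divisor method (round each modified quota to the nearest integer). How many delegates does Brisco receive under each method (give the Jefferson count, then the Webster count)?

6 and 7

Jefferson: Eskel 10, Arden 5, Harke 12, Brisco 6.
Webster: Eskel 10, Arden 5, Harke 11, Brisco 7.
Brisco gets 6 under Jefferson and 7 under Webster.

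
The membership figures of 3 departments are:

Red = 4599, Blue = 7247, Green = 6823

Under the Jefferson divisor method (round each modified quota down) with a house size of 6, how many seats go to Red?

1

Standard divisor 18669/6 ≈ 3111.5; standard quotas: Red 1.478, Blue 2.329, Green 2.193.
Rounding down gives 1, 2, 2 = 5 seats, so the divisor must be adjusted.
With modified divisor 2360: modified quotas Red 1.949, Blue 3.071, Green 2.891.
Rounding down: Red 1, Blue 3, Green 2 (total 6).
Red receives 1.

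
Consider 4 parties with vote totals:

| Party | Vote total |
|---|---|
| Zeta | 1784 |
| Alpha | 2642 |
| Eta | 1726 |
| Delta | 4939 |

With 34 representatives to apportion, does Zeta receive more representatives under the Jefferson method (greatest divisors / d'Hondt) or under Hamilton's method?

Hamilton

Jefferson: Zeta 5, Alpha 8, Eta 5, Delta 16.
Hamilton: Zeta 6, Alpha 8, Eta 5, Delta 15.
Zeta gets 5 under Jefferson and 6 under Hamilton.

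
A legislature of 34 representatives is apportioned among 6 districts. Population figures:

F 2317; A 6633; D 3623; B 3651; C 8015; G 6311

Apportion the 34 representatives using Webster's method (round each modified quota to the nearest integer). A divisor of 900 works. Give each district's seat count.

F: 3; A: 7; D: 4; B: 4; C: 9; G: 7

With modified divisor 900: modified quotas F 2.574, A 7.370, D 4.026, B 4.057, C 8.906, G 7.012.
Rounding to the nearest integer: F 3, A 7, D 4, B 4, C 9, G 7 (total 34).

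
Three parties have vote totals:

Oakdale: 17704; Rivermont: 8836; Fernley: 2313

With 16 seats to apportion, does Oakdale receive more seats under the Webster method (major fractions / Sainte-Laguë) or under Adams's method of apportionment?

Webster

Webster: Oakdale 10, Rivermont 5, Fernley 1.
Adams: Oakdale 9, Rivermont 5, Fernley 2.
Oakdale gets 10 under Webster and 9 under Adams.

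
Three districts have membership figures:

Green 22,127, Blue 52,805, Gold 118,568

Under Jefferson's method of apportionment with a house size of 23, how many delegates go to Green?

2

Standard divisor 193500/23 ≈ 8413.043; standard quotas: Green 2.630, Blue 6.277, Gold 14.093.
Rounding down gives 2, 6, 14 = 22 seats, so the divisor must be adjusted.
With modified divisor 7700: modified quotas Green 2.874, Blue 6.858, Gold 15.398.
Rounding down: Green 2, Blue 6, Gold 15 (total 23).
Green receives 2.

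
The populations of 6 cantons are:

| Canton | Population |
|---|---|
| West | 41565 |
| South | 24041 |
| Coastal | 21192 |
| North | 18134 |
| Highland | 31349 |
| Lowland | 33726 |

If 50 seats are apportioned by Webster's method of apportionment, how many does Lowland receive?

Standard divisor 170007/50 ≈ 3400.14; standard quotas: West 12.224, South 7.071, Coastal 6.233, North 5.333, Highland 9.220, Lowland 9.919.
Rounding to the nearest integer gives 12, 7, 6, 5, 9, 10 = 49 seats, so the divisor must be adjusted.
With modified divisor 3310: modified quotas West 12.557, South 7.263, Coastal 6.402, North 5.479, Highland 9.471, Lowland 10.189.
Rounding to the nearest integer: West 13, South 7, Coastal 6, North 5, Highland 9, Lowland 10 (total 50).
Lowland receives 10.

10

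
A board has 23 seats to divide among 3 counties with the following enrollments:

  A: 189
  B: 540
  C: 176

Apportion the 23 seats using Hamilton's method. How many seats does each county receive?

The standard divisor is 905/23 ≈ 39.348.
Standard quotas: A 4.803, B 13.724, C 4.473.
Lower quotas: A 4, B 13, C 4 (sum 21, leaving 2 seats).
Remainders in descending order: A 0.803, B 0.724, C 0.473.
The surplus seats go to A, B.

A 5, B 14, C 4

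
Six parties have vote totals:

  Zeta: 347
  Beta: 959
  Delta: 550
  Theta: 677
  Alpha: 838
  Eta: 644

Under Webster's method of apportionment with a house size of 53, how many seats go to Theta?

9

Standard divisor 4015/53 ≈ 75.755; standard quotas: Zeta 4.581, Beta 12.659, Delta 7.260, Theta 8.937, Alpha 11.062, Eta 8.501.
Rounding to the nearest integer gives 5, 13, 7, 9, 11, 9 = 54 seats, so the divisor must be adjusted.
With modified divisor 76: modified quotas Zeta 4.566, Beta 12.618, Delta 7.237, Theta 8.908, Alpha 11.026, Eta 8.474.
Rounding to the nearest integer: Zeta 5, Beta 13, Delta 7, Theta 9, Alpha 11, Eta 8 (total 53).
Theta receives 9.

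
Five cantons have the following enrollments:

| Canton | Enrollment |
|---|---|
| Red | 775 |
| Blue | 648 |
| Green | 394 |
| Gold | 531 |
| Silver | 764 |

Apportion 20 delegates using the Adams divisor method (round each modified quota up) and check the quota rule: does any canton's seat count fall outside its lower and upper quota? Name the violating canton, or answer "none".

Standard quotas: Red 4.981, Blue 4.165, Green 2.532, Gold 3.413, Silver 4.910.
Adams allocation: Red 5, Blue 4, Green 3, Gold 3, Silver 5.
Every allocation lies between the lower and upper quota.

none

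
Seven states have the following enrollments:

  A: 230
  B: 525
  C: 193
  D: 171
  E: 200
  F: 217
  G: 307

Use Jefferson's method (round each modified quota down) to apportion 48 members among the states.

A: 6, B: 14, C: 5, D: 4, E: 5, F: 6, G: 8

Standard divisor 1843/48 ≈ 38.396; standard quotas: A 5.990, B 13.673, C 5.027, D 4.454, E 5.209, F 5.652, G 7.996.
Rounding down gives 5, 13, 5, 4, 5, 5, 7 = 44 seats, so the divisor must be adjusted.
With modified divisor 36: modified quotas A 6.389, B 14.583, C 5.361, D 4.750, E 5.556, F 6.028, G 8.528.
Rounding down: A 6, B 14, C 5, D 4, E 5, F 6, G 8 (total 48).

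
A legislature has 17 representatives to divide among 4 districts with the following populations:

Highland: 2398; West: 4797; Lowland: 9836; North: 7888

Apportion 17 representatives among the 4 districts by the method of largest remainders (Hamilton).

Highland 2; West 3; Lowland 7; North 5

Total 24919; standard divisor 24919/17 ≈ 1465.824.
Standard quotas: Highland 1.6359, West 3.2726, Lowland 6.7102, North 5.3813.
Lower quotas: Highland 1, West 3, Lowland 6, North 5 (sum 15, leaving 2 seats).
Remainders in descending order: Lowland 0.7102, Highland 0.6359, North 0.3813, West 0.2726.
The surplus seats go to Lowland, Highland.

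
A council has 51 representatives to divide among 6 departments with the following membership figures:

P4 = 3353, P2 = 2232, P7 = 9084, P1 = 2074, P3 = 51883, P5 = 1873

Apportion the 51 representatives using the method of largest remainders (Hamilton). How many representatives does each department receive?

P4 2, P2 2, P7 7, P1 1, P3 38, P5 1

Standard divisor: 70499 ÷ 51 ≈ 1382.333.
Standard quotas: P4 2.4256, P2 1.6147, P7 6.5715, P1 1.5004, P3 37.5329, P5 1.3550.
Lower quotas: P4 2, P2 1, P7 6, P1 1, P3 37, P5 1 (sum 48, leaving 3 seats).
Remainders in descending order: P2 0.6147, P7 0.5715, P3 0.5329, P1 0.5004, P4 0.4256, P5 0.3550.
The surplus seats go to P2, P7, P3.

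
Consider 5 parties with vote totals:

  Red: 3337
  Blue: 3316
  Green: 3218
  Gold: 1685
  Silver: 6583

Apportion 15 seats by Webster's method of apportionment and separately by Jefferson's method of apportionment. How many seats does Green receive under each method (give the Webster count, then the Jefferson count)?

3 and 2

Webster: Red 3, Blue 3, Green 3, Gold 1, Silver 5.
Jefferson: Red 3, Blue 3, Green 2, Gold 1, Silver 6.
Green gets 3 under Webster and 2 under Jefferson.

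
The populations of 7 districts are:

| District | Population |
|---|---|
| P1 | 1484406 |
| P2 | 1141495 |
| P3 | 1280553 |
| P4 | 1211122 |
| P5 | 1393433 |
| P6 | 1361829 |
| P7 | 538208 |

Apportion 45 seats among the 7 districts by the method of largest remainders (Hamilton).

The standard divisor is 8411046/45 ≈ 186912.133.
Standard quotas: P1 7.9417, P2 6.1071, P3 6.8511, P4 6.4796, P5 7.4550, P6 7.2859, P7 2.8795.
Lower quotas: P1 7, P2 6, P3 6, P4 6, P5 7, P6 7, P7 2 (sum 41, leaving 4 seats).
Remainders in descending order: P1 0.9417, P7 0.8795, P3 0.8511, P4 0.4796, P5 0.4550, P6 0.2859, P2 0.1071.
Largest remainders: P1, P7, P3, P4 receive the extra seats.

P1: 8, P2: 6, P3: 7, P4: 7, P5: 7, P6: 7, P7: 3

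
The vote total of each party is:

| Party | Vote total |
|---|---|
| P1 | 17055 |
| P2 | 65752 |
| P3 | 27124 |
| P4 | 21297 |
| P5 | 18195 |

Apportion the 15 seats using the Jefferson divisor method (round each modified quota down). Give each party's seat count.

P1 1, P2 7, P3 3, P4 2, P5 2

Standard divisor 149423/15 ≈ 9961.533; standard quotas: P1 1.712, P2 6.601, P3 2.723, P4 2.138, P5 1.827.
Rounding down gives 1, 6, 2, 2, 1 = 12 seats, so the divisor must be adjusted.
With modified divisor 8800: modified quotas P1 1.938, P2 7.472, P3 3.082, P4 2.420, P5 2.068.
Rounding down: P1 1, P2 7, P3 3, P4 2, P5 2 (total 15).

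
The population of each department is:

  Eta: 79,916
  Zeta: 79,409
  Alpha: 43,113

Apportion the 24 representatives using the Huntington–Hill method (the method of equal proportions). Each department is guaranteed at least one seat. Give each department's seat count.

With divisor 8397: modified quotas Eta 9.517, Zeta 9.457, Alpha 5.134.
Geometric-mean thresholds: Eta √(9·10)=9.487, Zeta √(9·10)=9.487, Alpha √(5·6)=5.477.
Each quota rounded against its threshold gives Eta 10, Zeta 9, Alpha 5 (total 24).

Eta 10, Zeta 9, Alpha 5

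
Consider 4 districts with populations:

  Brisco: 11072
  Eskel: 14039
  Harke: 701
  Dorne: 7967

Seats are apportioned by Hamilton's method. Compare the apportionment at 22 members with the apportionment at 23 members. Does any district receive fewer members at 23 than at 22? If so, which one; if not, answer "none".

Harke

At 22 seats: Brisco 7, Eskel 9, Harke 1, Dorne 5.
At 23 seats: Brisco 8, Eskel 10, Harke 0, Dorne 5.
Harke drops from 1 to 0.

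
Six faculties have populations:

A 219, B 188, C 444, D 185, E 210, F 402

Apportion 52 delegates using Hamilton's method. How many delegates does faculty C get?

14

Standard divisor: 1648 ÷ 52 ≈ 31.692.
Standard quotas: A 6.910, B 5.932, C 14.010, D 5.837, E 6.626, F 12.684.
Lower quotas: A 6, B 5, C 14, D 5, E 6, F 12 (sum 48, leaving 4 seats).
Remainders in descending order: B 0.932, A 0.910, D 0.837, F 0.684, E 0.626, C 0.010.
The surplus seats go to B, A, D, F.
C receives 14.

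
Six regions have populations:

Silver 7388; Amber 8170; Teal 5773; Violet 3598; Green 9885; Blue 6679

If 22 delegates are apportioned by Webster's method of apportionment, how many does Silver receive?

4

Standard divisor 41493/22 ≈ 1886.045; standard quotas: Silver 3.917, Amber 4.332, Teal 3.061, Violet 1.908, Green 5.241, Blue 3.541.
Rounding to the nearest integer gives Silver 4, Amber 4, Teal 3, Violet 2, Green 5, Blue 4 — total 22, matching the house size, so no adjustment is needed.
Silver receives 4.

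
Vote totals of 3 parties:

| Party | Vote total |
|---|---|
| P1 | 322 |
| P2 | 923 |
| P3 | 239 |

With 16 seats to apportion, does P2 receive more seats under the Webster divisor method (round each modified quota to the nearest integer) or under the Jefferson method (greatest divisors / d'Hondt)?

Webster: P1 3, P2 10, P3 3.
Jefferson: P1 3, P2 11, P3 2.
P2 gets 10 under Webster and 11 under Jefferson.

Jefferson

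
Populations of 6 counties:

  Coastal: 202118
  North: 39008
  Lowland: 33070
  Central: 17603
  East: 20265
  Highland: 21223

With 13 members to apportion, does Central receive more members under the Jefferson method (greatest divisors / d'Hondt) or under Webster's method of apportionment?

Jefferson: Coastal 9, North 1, Lowland 1, Central 0, East 1, Highland 1.
Webster: Coastal 8, North 1, Lowland 1, Central 1, East 1, Highland 1.
Central gets 0 under Jefferson and 1 under Webster.

Webster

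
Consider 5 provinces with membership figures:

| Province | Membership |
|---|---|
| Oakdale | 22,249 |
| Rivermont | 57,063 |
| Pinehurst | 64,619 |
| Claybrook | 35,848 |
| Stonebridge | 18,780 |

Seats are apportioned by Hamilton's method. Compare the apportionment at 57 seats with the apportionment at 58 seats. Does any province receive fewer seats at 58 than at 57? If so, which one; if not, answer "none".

At 57 seats: Oakdale 6, Rivermont 16, Pinehurst 19, Claybrook 10, Stonebridge 6.
At 58 seats: Oakdale 7, Rivermont 17, Pinehurst 19, Claybrook 10, Stonebridge 5.
Stonebridge drops from 6 to 5.

Stonebridge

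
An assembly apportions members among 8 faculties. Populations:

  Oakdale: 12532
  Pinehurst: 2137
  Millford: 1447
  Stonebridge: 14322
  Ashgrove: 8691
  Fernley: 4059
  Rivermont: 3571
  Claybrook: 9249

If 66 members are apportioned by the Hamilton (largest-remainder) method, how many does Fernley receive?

The standard divisor is 56008/66 ≈ 848.606.
Standard quotas: Oakdale 14.7677, Pinehurst 2.5182, Millford 1.7051, Stonebridge 16.8771, Ashgrove 10.2415, Fernley 4.7831, Rivermont 4.2081, Claybrook 10.8991.
Lower quotas: Oakdale 14, Pinehurst 2, Millford 1, Stonebridge 16, Ashgrove 10, Fernley 4, Rivermont 4, Claybrook 10 (sum 61, leaving 5 seats).
Remainders in descending order: Claybrook 0.8991, Stonebridge 0.8771, Fernley 0.7831, Oakdale 0.7677, Millford 0.7051, Pinehurst 0.5182, Ashgrove 0.2415, Rivermont 0.2081.
Largest remainders: Claybrook, Stonebridge, Fernley, Oakdale, Millford receive the extra seats.
Fernley receives 5.

5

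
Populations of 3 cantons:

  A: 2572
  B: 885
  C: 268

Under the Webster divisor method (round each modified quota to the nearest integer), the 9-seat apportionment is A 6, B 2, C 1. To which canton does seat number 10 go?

Priority for the next seat is population ÷ (current seats + 0.5).
Priorities: A 395.692, B 354.000, C 178.667.
Highest priority: A.

A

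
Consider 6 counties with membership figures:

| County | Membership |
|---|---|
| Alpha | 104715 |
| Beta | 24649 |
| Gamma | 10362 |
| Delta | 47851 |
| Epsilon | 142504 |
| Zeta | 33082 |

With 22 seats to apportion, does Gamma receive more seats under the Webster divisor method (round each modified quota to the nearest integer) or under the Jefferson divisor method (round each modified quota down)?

Webster

Webster: Alpha 6, Beta 1, Gamma 1, Delta 3, Epsilon 9, Zeta 2.
Jefferson: Alpha 7, Beta 1, Gamma 0, Delta 3, Epsilon 9, Zeta 2.
Gamma gets 1 under Webster and 0 under Jefferson.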